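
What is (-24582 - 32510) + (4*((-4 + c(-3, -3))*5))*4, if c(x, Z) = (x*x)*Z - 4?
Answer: -59892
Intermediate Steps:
c(x, Z) = -4 + Z*x² (c(x, Z) = x²*Z - 4 = Z*x² - 4 = -4 + Z*x²)
(-24582 - 32510) + (4*((-4 + c(-3, -3))*5))*4 = (-24582 - 32510) + (4*((-4 + (-4 - 3*(-3)²))*5))*4 = -57092 + (4*((-4 + (-4 - 3*9))*5))*4 = -57092 + (4*((-4 + (-4 - 27))*5))*4 = -57092 + (4*((-4 - 31)*5))*4 = -57092 + (4*(-35*5))*4 = -57092 + (4*(-175))*4 = -57092 - 700*4 = -57092 - 2800 = -59892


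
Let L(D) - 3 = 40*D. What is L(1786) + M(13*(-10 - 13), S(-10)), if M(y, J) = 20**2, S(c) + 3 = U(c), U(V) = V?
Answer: 71843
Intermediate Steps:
L(D) = 3 + 40*D
S(c) = -3 + c
M(y, J) = 400
L(1786) + M(13*(-10 - 13), S(-10)) = (3 + 40*1786) + 400 = (3 + 71440) + 400 = 71443 + 400 = 71843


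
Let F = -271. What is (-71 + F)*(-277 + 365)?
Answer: -30096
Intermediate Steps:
(-71 + F)*(-277 + 365) = (-71 - 271)*(-277 + 365) = -342*88 = -30096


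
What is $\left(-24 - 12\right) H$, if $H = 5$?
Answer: $-180$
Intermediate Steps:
$\left(-24 - 12\right) H = \left(-24 - 12\right) 5 = \left(-36\right) 5 = -180$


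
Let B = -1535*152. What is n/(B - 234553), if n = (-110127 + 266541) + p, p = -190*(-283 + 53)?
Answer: -200114/467873 ≈ -0.42771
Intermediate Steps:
B = -233320
p = 43700 (p = -190*(-230) = 43700)
n = 200114 (n = (-110127 + 266541) + 43700 = 156414 + 43700 = 200114)
n/(B - 234553) = 200114/(-233320 - 234553) = 200114/(-467873) = 200114*(-1/467873) = -200114/467873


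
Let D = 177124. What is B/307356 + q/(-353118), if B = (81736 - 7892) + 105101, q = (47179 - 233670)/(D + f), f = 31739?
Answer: 2199639812291321/3778085768906484 ≈ 0.58221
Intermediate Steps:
q = -186491/208863 (q = (47179 - 233670)/(177124 + 31739) = -186491/208863 ≈ -0.89289)
B = 178945 (B = 73844 + 105101 = 178945)
B/307356 + q/(-353118) = 178945/307356 - 186491/208863/(-353118) = 178945*(1/307356) - 186491/208863*(-1/353118) = 178945/307356 + 186491/73753284834 = 2199639812291321/3778085768906484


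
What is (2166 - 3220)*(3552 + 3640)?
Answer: -7580368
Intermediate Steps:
(2166 - 3220)*(3552 + 3640) = -1054*7192 = -7580368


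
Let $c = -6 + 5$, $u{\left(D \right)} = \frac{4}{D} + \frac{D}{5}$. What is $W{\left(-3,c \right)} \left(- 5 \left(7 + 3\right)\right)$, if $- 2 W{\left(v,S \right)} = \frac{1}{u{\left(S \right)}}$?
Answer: $- \frac{125}{21} \approx -5.9524$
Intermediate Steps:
$u{\left(D \right)} = \frac{4}{D} + \frac{D}{5}$ ($u{\left(D \right)} = \frac{4}{D} + D \frac{1}{5} = \frac{4}{D} + \frac{D}{5}$)
$c = -1$
$W{\left(v,S \right)} = - \frac{1}{2 \left(\frac{4}{S} + \frac{S}{5}\right)}$
$W{\left(-3,c \right)} \left(- 5 \left(7 + 3\right)\right) = \left(-5\right) \left(-1\right) \frac{1}{40 + 2 \left(-1\right)^{2}} \left(- 5 \left(7 + 3\right)\right) = \left(-5\right) \left(-1\right) \frac{1}{40 + 2 \cdot 1} \left(\left(-5\right) 10\right) = \left(-5\right) \left(-1\right) \frac{1}{40 + 2} \left(-50\right) = \left(-5\right) \left(-1\right) \frac{1}{42} \left(-50\right) = \frac{5}{42} \left(-50\right) = - \frac{125}{21}$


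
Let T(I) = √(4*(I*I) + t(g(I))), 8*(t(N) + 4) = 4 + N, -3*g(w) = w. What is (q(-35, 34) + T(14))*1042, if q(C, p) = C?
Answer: -36470 + 3647*√573/3 ≈ -7370.1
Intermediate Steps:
g(w) = -w/3
t(N) = -7/2 + N/8 (t(N) = -4 + (4 + N)/8 = -4 + (½ + N/8) = -7/2 + N/8)
T(I) = √(-7/2 + 4*I² - I/24) (T(I) = √(4*(I*I) + (-7/2 + (-I/3)/8)) = √(4*I² + (-7/2 - I/24)) = √(-7/2 + 4*I² - I/24))
(q(-35, 34) + T(14))*1042 = (-35 + √(-504 - 6*14 + 576*14²)/12)*1042 = (-35 + √(-504 - 84 + 576*196)/12)*1042 = (-35 + √(-504 - 84 + 112896)/12)*1042 = (-35 + √112308/12)*1042 = (-35 + (14*√573)/12)*1042 = (-35 + 7*√573/6)*1042 = -36470 + 3647*√573/3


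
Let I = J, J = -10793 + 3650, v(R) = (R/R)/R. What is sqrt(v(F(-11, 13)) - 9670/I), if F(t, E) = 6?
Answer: sqrt(310306206)/14286 ≈ 1.2331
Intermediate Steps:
v(R) = 1/R
J = -7143
I = -7143
sqrt(v(F(-11, 13)) - 9670/I) = sqrt(1/6 - 9670/(-7143)) = sqrt(1/6 - 9670*(-1/7143)) = sqrt(1/6 + 9670/7143) = sqrt(21721/14286) = sqrt(310306206)/14286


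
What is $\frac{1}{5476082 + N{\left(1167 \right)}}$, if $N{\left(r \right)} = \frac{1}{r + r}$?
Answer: $\frac{2334}{12781175389} \approx 1.8261 \cdot 10^{-7}$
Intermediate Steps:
$N{\left(r \right)} = \frac{1}{2 r}$
$\frac{1}{5476082 + N{\left(1167 \right)}} = \frac{1}{5476082 + \frac{1}{2 \cdot 1167}} = \frac{1}{5476082 + \frac{1}{2} \cdot \frac{1}{1167}} = \frac{1}{5476082 + \frac{1}{2334}} = \frac{1}{\frac{12781175389}{2334}} = \frac{2334}{12781175389}$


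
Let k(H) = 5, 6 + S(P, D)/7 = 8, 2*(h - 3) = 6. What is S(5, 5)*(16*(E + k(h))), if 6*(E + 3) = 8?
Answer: 2240/3 ≈ 746.67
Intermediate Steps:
h = 6 (h = 3 + (½)*6 = 3 + 3 = 6)
S(P, D) = 14 (S(P, D) = -42 + 7*8 = -42 + 56 = 14)
E = -5/3 (E = -3 + (⅙)*8 = -3 + 4/3 = -5/3 ≈ -1.6667)
S(5, 5)*(16*(E + k(h))) = 14*(16*(-5/3 + 5)) = 14*(16*(10/3)) = 14*(160/3) = 2240/3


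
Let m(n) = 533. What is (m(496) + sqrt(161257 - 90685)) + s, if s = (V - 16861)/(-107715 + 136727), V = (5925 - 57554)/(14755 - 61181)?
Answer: 717120885539/1346911112 + 2*sqrt(17643) ≈ 798.07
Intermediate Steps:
V = 51629/46426 (V = -51629/(-46426) = -51629*(-1/46426) = 51629/46426 ≈ 1.1121)
s = -782737157/1346911112 (s = (51629/46426 - 16861)/(-107715 + 136727) = -782737157/46426/29012 = -782737157/46426*1/29012 = -782737157/1346911112 ≈ -0.58113)
(m(496) + sqrt(161257 - 90685)) + s = (533 + sqrt(161257 - 90685)) - 782737157/1346911112 = (533 + sqrt(70572)) - 782737157/1346911112 = (533 + 2*sqrt(17643)) - 782737157/1346911112 = 717120885539/1346911112 + 2*sqrt(17643)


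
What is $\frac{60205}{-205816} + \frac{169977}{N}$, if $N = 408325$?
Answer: $\frac{10400779607}{84039818200} \approx 0.12376$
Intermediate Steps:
$\frac{60205}{-205816} + \frac{169977}{N} = \frac{60205}{-205816} + \frac{169977}{408325} = 60205 \left(- \frac{1}{205816}\right) + 169977 \cdot \frac{1}{408325} = - \frac{60205}{205816} + \frac{169977}{408325} = \frac{10400779607}{84039818200}$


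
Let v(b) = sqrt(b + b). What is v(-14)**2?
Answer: -28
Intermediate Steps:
v(b) = sqrt(2)*sqrt(b) (v(b) = sqrt(2*b) = sqrt(2)*sqrt(b))
v(-14)**2 = (sqrt(2)*sqrt(-14))**2 = (sqrt(2)*(I*sqrt(14)))**2 = (2*I*sqrt(7))**2 = -28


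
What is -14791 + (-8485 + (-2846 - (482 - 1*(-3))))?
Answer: -26607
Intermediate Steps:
-14791 + (-8485 + (-2846 - (482 - 1*(-3)))) = -14791 + (-8485 + (-2846 - (482 + 3))) = -14791 + (-8485 + (-2846 - 1*485)) = -14791 + (-8485 + (-2846 - 485)) = -14791 + (-8485 - 3331) = -14791 - 11816 = -26607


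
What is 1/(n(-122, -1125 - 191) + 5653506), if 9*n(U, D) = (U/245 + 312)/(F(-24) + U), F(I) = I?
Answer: 160965/910016555131 ≈ 1.7688e-7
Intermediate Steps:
n(U, D) = (312 + U/245)/(9*(-24 + U)) (n(U, D) = ((U/245 + 312)/(-24 + U))/9 = ((312 + U/245)/(-24 + U))/9 = (312 + U/245)/(9*(-24 + U)))
1/(n(-122, -1125 - 191) + 5653506) = 1/((76440 - 122)/(2205*(-24 - 122)) + 5653506) = 1/((1/2205)*76318/(-146) + 5653506) = 1/((1/2205)*(-1/146)*76318 + 5653506) = 1/(-38159/160965 + 5653506) = 1/(910016555131/160965) = 160965/910016555131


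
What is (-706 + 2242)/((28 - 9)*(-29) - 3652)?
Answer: -512/1401 ≈ -0.36545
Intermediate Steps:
(-706 + 2242)/((28 - 9)*(-29) - 3652) = 1536/(19*(-29) - 3652) = 1536/(-551 - 3652) = 1536/(-4203) = 1536*(-1/4203) = -512/1401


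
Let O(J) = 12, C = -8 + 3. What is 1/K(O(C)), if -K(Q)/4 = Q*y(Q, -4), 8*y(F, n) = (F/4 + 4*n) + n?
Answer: 1/102 ≈ 0.0098039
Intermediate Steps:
C = -5
y(F, n) = F/32 + 5*n/8 (y(F, n) = ((F/4 + 4*n) + n)/8 = ((4*n + F/4) + n)/8 = (5*n + F/4)/8 = F/32 + 5*n/8)
K(Q) = -4*Q*(-5/2 + Q/32) (K(Q) = -4*Q*(Q/32 + (5/8)*(-4)) = -4*Q*(Q/32 - 5/2) = -4*Q*(-5/2 + Q/32))
1/K(O(C)) = 1/((1/8)*12*(80 - 1*12)) = 1/((1/8)*12*(80 - 12)) = 1/((1/8)*12*68) = 1/102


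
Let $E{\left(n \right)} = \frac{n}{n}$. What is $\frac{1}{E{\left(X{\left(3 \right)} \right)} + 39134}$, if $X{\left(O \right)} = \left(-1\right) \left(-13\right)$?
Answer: $\frac{1}{39135} \approx 2.5553 \cdot 10^{-5}$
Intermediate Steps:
$X{\left(O \right)} = 13$
$E{\left(n \right)} = 1$
$\frac{1}{E{\left(X{\left(3 \right)} \right)} + 39134} = \frac{1}{1 + 39134} = \frac{1}{39135}$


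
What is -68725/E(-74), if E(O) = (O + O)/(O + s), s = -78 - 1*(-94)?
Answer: -1993025/74 ≈ -26933.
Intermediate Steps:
s = 16 (s = -78 + 94 = 16)
E(O) = 2*O/(16 + O) (E(O) = (O + O)/(O + 16) = (2*O)/(16 + O) = 2*O/(16 + O))
-68725/E(-74) = -68725/(2*(-74)/(16 - 74)) = -68725/(2*(-74)/(-58)) = -68725/(2*(-74)*(-1/58)) = -68725/74/29 = -68725*29/74 = -1993025/74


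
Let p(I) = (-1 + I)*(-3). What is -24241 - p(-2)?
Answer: -24250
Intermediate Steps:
p(I) = 3 - 3*I
-24241 - p(-2) = -24241 - (3 - 3*(-2)) = -24241 - (3 + 6) = -24241 - 1*9 = -24241 - 9 = -24250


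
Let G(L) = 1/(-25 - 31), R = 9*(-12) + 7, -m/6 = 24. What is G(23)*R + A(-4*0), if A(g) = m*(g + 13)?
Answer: -104731/56 ≈ -1870.2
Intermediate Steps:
m = -144 (m = -6*24 = -144)
R = -101 (R = -108 + 7 = -101)
A(g) = -1872 - 144*g (A(g) = -144*(g + 13) = -144*(13 + g) = -1872 - 144*g)
G(L) = -1/56 (G(L) = 1/(-56) = -1/56)
G(23)*R + A(-4*0) = -1/56*(-101) + (-1872 - (-576)*0) = 101/56 + (-1872 - 144*0) = 101/56 + (-1872 + 0) = 101/56 - 1872 = -104731/56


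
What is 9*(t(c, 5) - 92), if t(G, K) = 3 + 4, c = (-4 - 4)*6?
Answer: -765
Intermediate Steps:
c = -48 (c = -8*6 = -48)
t(G, K) = 7
9*(t(c, 5) - 92) = 9*(7 - 92) = 9*(-85) = -765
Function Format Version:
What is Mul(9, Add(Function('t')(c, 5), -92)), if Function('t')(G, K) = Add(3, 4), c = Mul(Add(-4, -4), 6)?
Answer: -765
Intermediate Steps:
c = -48 (c = Mul(-8, 6) = -48)
Function('t')(G, K) = 7
Mul(9, Add(Function('t')(c, 5), -92)) = Mul(9, Add(7, -92)) = Mul(9, -85) = -765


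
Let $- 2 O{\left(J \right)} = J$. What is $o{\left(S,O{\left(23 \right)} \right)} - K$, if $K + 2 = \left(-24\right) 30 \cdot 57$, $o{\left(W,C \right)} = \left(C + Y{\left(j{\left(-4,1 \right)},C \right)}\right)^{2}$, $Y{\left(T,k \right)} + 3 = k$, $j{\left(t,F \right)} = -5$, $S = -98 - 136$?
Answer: $41718$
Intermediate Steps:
$S = -234$
$O{\left(J \right)} = - \frac{J}{2}$
$Y{\left(T,k \right)} = -3 + k$
$o{\left(W,C \right)} = \left(-3 + 2 C\right)^{2}$ ($o{\left(W,C \right)} = \left(C + \left(-3 + C\right)\right)^{2} = \left(-3 + 2 C\right)^{2}$)
$K = -41042$ ($K = -2 + \left(-24\right) 30 \cdot 57 = -2 - 41040 = -41042$)
$o{\left(S,O{\left(23 \right)} \right)} - K = \left(-3 + 2 \left(\left(- \frac{1}{2}\right) 23\right)\right)^{2} - -41042 = \left(-3 + 2 \left(- \frac{23}{2}\right)\right)^{2} + 41042 = \left(-3 - 23\right)^{2} + 41042 = \left(-26\right)^{2} + 41042 = 676 + 41042 = 41718$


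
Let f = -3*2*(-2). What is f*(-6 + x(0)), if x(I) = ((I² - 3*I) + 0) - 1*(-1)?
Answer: -60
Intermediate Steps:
x(I) = 1 + I² - 3*I (x(I) = (I² - 3*I) + 1 = 1 + I² - 3*I)
f = 12 (f = -6*(-2) = 12)
f*(-6 + x(0)) = 12*(-6 + (1 + 0² - 3*0)) = 12*(-6 + (1 + 0 + 0)) = 12*(-6 + 1) = 12*(-5) = -60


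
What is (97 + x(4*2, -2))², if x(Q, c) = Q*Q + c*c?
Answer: 27225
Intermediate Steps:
x(Q, c) = Q² + c²
(97 + x(4*2, -2))² = (97 + ((4*2)² + (-2)²))² = (97 + (8² + 4))² = (97 + (64 + 4))² = (97 + 68)² = 165² = 27225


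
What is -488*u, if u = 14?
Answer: -6832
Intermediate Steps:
-488*u = -488*14 = -6832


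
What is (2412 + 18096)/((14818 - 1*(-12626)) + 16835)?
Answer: 20508/44279 ≈ 0.46315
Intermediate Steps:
(2412 + 18096)/((14818 - 1*(-12626)) + 16835) = 20508/((14818 + 12626) + 16835) = 20508/(27444 + 16835) = 20508/44279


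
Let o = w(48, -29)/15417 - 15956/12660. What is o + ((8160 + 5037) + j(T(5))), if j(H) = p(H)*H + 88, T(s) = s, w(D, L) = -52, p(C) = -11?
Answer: 215164535719/16264935 ≈ 13229.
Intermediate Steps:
j(H) = 88 - 11*H (j(H) = -11*H + 88 = 88 - 11*H)
o = -20554331/16264935 (o = -52/15417 - 15956/12660 = -52*1/15417 - 15956*1/12660 = -52/15417 - 3989/3165 = -20554331/16264935 ≈ -1.2637)
o + ((8160 + 5037) + j(T(5))) = -20554331/16264935 + ((8160 + 5037) + (88 - 11*5)) = -20554331/16264935 + (13197 + (88 - 55)) = -20554331/16264935 + (13197 + 33) = -20554331/16264935 + 13230 = 215164535719/16264935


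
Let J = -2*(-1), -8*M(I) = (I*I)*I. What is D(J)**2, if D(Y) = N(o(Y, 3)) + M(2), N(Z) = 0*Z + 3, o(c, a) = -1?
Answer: 4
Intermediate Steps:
M(I) = -I**3/8 (M(I) = -I*I*I/8 = -I**2*I/8 = -I**3/8)
N(Z) = 3 (N(Z) = 0 + 3 = 3)
J = 2
D(Y) = 2 (D(Y) = 3 - 1/8*2**3 = 3 - 1/8*8 = 3 - 1 = 2)
D(J)**2 = 2**2 = 4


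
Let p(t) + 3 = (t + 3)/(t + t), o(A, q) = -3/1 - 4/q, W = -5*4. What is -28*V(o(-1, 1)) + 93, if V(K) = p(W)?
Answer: 1651/10 ≈ 165.10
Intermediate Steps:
W = -20
o(A, q) = -3 - 4/q (o(A, q) = -3*1 - 4/q = -3 - 4/q)
p(t) = -3 + (3 + t)/(2*t) (p(t) = -3 + (t + 3)/(t + t) = -3 + (3 + t)/((2*t)) = -3 + (3 + t)*(1/(2*t)) = -3 + (3 + t)/(2*t))
V(K) = -103/40 (V(K) = (½)*(3 - 5*(-20))/(-20) = (½)*(-1/20)*(3 + 100) = (½)*(-1/20)*103 = -103/40)
-28*V(o(-1, 1)) + 93 = -28*(-103/40) + 93 = 721/10 + 93 = 1651/10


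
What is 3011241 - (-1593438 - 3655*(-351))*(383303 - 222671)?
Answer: 49884548097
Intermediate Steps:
3011241 - (-1593438 - 3655*(-351))*(383303 - 222671) = 3011241 - (-1593438 + 1282905)*160632 = 3011241 - (-310533)*160632 = 3011241 - 1*(-49881536856) = 3011241 + 49881536856 = 49884548097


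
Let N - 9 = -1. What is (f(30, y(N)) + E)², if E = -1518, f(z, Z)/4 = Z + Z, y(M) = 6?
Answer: 2160900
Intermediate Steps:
N = 8 (N = 9 - 1 = 8)
f(z, Z) = 8*Z (f(z, Z) = 4*(Z + Z) = 4*(2*Z) = 8*Z)
(f(30, y(N)) + E)² = (8*6 - 1518)² = (48 - 1518)² = (-1470)² = 2160900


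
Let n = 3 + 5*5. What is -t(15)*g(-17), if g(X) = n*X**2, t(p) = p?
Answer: -121380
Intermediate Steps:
n = 28 (n = 3 + 25 = 28)
g(X) = 28*X**2
-t(15)*g(-17) = -15*28*(-17)**2 = -15*28*289 = -15*8092 = -1*121380 = -121380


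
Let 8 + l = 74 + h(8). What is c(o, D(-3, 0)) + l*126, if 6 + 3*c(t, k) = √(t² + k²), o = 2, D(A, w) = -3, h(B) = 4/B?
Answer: 8377 + √13/3 ≈ 8378.2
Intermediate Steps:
c(t, k) = -2 + √(k² + t²)/3 (c(t, k) = -2 + √(t² + k²)/3 = -2 + √(k² + t²)/3)
l = 133/2 (l = -8 + (74 + 4/8) = -8 + (74 + 4*(⅛)) = -8 + (74 + ½) = -8 + 149/2 = 133/2 ≈ 66.500)
c(o, D(-3, 0)) + l*126 = (-2 + √((-3)² + 2²)/3) + (133/2)*126 = (-2 + √(9 + 4)/3) + 8379 = (-2 + √13/3) + 8379 = 8377 + √13/3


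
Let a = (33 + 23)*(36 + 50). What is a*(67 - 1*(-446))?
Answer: 2470608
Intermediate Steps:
a = 4816 (a = 56*86 = 4816)
a*(67 - 1*(-446)) = 4816*(67 - 1*(-446)) = 4816*(67 + 446) = 4816*513 = 2470608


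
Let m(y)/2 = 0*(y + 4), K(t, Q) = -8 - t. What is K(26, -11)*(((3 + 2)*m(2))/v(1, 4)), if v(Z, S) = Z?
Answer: 0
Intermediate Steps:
m(y) = 0 (m(y) = 2*(0*(y + 4)) = 2*(0*(4 + y)) = 2*0 = 0)
K(26, -11)*(((3 + 2)*m(2))/v(1, 4)) = (-8 - 1*26)*(((3 + 2)*0)/1) = (-8 - 26)*((5*0)*1) = -0 = -34*0 = 0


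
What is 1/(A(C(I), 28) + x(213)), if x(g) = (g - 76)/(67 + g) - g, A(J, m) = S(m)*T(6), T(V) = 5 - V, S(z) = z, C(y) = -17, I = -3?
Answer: -280/67343 ≈ -0.0041578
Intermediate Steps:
A(J, m) = -m (A(J, m) = m*(5 - 1*6) = m*(5 - 6) = m*(-1) = -m)
x(g) = -g + (-76 + g)/(67 + g) (x(g) = (-76 + g)/(67 + g) - g = -g + (-76 + g)/(67 + g))
1/(A(C(I), 28) + x(213)) = 1/(-1*28 + (-76 - 1*213² - 66*213)/(67 + 213)) = 1/(-28 + (-76 - 1*45369 - 14058)/280) = 1/(-28 + (-76 - 45369 - 14058)/280) = 1/(-28 + (1/280)*(-59503)) = 1/(-28 - 59503/280) = 1/(-67343/280) = -280/67343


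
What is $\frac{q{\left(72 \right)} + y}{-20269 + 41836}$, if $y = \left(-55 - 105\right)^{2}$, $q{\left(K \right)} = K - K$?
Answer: $\frac{25600}{21567} \approx 1.187$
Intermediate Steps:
$q{\left(K \right)} = 0$
$y = 25600$ ($y = \left(-160\right)^{2} = 25600$)
$\frac{q{\left(72 \right)} + y}{-20269 + 41836} = \frac{0 + 25600}{-20269 + 41836} = \frac{25600}{21567}$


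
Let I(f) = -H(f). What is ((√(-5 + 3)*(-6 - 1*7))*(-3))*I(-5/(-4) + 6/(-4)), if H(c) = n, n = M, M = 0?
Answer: 0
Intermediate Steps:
n = 0
H(c) = 0
I(f) = 0 (I(f) = -1*0 = 0)
((√(-5 + 3)*(-6 - 1*7))*(-3))*I(-5/(-4) + 6/(-4)) = ((√(-5 + 3)*(-6 - 1*7))*(-3))*0 = ((√(-2)*(-6 - 7))*(-3))*0 = (((I*√2)*(-13))*(-3))*0 = (-13*I*√2*(-3))*0 = (39*I*√2)*0 = 0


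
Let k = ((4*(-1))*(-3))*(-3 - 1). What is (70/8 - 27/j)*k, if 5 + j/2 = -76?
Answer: -428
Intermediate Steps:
j = -162 (j = -10 + 2*(-76) = -10 - 152 = -162)
k = -48 (k = -4*(-3)*(-4) = 12*(-4) = -48)
(70/8 - 27/j)*k = (70/8 - 27/(-162))*(-48) = (70*(⅛) - 27*(-1/162))*(-48) = (35/4 + ⅙)*(-48) = (107/12)*(-48) = -428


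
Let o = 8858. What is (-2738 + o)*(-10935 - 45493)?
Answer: -345339360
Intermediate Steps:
(-2738 + o)*(-10935 - 45493) = (-2738 + 8858)*(-10935 - 45493) = 6120*(-56428) = -345339360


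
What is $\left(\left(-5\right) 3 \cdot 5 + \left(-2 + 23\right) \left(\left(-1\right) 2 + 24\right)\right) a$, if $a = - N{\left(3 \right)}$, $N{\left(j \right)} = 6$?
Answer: $-2322$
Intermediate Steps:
$a = -6$ ($a = \left(-1\right) 6 = -6$)
$\left(\left(-5\right) 3 \cdot 5 + \left(-2 + 23\right) \left(\left(-1\right) 2 + 24\right)\right) a = \left(\left(-5\right) 3 \cdot 5 + \left(-2 + 23\right) \left(\left(-1\right) 2 + 24\right)\right) \left(-6\right) = \left(\left(-15\right) 5 + 21 \left(-2 + 24\right)\right) \left(-6\right) = \left(-75 + 21 \cdot 22\right) \left(-6\right) = \left(-75 + 462\right) \left(-6\right) = 387 \left(-6\right) = -2322$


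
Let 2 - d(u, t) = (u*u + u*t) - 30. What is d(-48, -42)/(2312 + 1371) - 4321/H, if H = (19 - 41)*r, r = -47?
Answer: -20348035/3808222 ≈ -5.3432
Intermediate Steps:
d(u, t) = 32 - u**2 - t*u (d(u, t) = 2 - ((u*u + u*t) - 30) = 2 - ((u**2 + t*u) - 30) = 2 - (-30 + u**2 + t*u) = 2 + (30 - u**2 - t*u) = 32 - u**2 - t*u)
H = 1034 (H = (19 - 41)*(-47) = -22*(-47) = 1034)
d(-48, -42)/(2312 + 1371) - 4321/H = (32 - 1*(-48)**2 - 1*(-42)*(-48))/(2312 + 1371) - 4321/1034 = (32 - 1*2304 - 2016)/3683 - 4321*1/1034 = (32 - 2304 - 2016)*(1/3683) - 4321/1034 = -4288*1/3683 - 4321/1034 = -4288/3683 - 4321/1034 = -20348035/3808222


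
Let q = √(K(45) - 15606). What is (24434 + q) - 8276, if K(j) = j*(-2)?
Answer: 16158 + 12*I*√109 ≈ 16158.0 + 125.28*I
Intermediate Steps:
K(j) = -2*j
q = 12*I*√109 (q = √(-2*45 - 15606) = √(-90 - 15606) = √(-15696) = 12*I*√109 ≈ 125.28*I)
(24434 + q) - 8276 = (24434 + 12*I*√109) - 8276 = 16158 + 12*I*√109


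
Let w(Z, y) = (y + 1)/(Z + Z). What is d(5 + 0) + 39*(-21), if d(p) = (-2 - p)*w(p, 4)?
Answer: -1645/2 ≈ -822.50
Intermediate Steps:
w(Z, y) = (1 + y)/(2*Z) (w(Z, y) = (1 + y)/((2*Z)) = (1 + y)*(1/(2*Z)) = (1 + y)/(2*Z))
d(p) = 5*(-2 - p)/(2*p) (d(p) = (-2 - p)*((1 + 4)/(2*p)) = (-2 - p)*((1/2)*5/p) = (-2 - p)*(5/(2*p)) = 5*(-2 - p)/(2*p))
d(5 + 0) + 39*(-21) = (-5/2 - 5/(5 + 0)) + 39*(-21) = (-5/2 - 5/5) - 819 = (-5/2 - 5*1/5) - 819 = (-5/2 - 1) - 819 = -7/2 - 819 = -1645/2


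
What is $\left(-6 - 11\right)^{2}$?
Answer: $289$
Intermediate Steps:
$\left(-6 - 11\right)^{2} = \left(-17\right)^{2} = 289$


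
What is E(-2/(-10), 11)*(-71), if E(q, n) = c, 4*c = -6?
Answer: 213/2 ≈ 106.50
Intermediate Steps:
c = -3/2 (c = (¼)*(-6) = -3/2 ≈ -1.5000)
E(q, n) = -3/2
E(-2/(-10), 11)*(-71) = -3/2*(-71) = 213/2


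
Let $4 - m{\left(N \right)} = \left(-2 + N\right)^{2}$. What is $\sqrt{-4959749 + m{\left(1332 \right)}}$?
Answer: $i \sqrt{6728645} \approx 2594.0 i$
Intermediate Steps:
$m{\left(N \right)} = 4 - \left(-2 + N\right)^{2}$
$\sqrt{-4959749 + m{\left(1332 \right)}} = \sqrt{-4959749 + 1332 \left(4 - 1332\right)} = \sqrt{-4959749 + 1332 \left(-1328\right)} = \sqrt{-4959749 - 1768896} = \sqrt{-6728645} = i \sqrt{6728645}$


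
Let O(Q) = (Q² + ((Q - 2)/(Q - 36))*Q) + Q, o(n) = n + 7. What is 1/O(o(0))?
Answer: 29/1589 ≈ 0.018250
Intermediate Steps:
o(n) = 7 + n
O(Q) = Q + Q² + Q*(-2 + Q)/(-36 + Q) (O(Q) = (Q² + ((-2 + Q)/(-36 + Q))*Q) + Q = (Q² + Q*(-2 + Q)/(-36 + Q)) + Q = Q + Q² + Q*(-2 + Q)/(-36 + Q))
1/O(o(0)) = 1/((7 + 0)*(-38 + (7 + 0)² - 34*(7 + 0))/(-36 + (7 + 0))) = 1/(7*(-38 + 7² - 34*7)/(-36 + 7)) = 1/(7*(-38 + 49 - 238)/(-29)) = 1/(7*(-1/29)*(-227)) = 1/(1589/29) = 29/1589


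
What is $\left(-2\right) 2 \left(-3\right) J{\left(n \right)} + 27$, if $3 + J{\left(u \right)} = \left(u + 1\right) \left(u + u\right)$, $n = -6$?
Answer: $711$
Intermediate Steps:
$J{\left(u \right)} = -3 + 2 u \left(1 + u\right)$ ($J{\left(u \right)} = -3 + \left(u + 1\right) \left(u + u\right) = -3 + \left(1 + u\right) 2 u = -3 + 2 u \left(1 + u\right)$)
$\left(-2\right) 2 \left(-3\right) J{\left(n \right)} + 27 = \left(-2\right) 2 \left(-3\right) \left(-3 + 2 \left(-6\right) + 2 \left(-6\right)^{2}\right) + 27 = \left(-4\right) \left(-3\right) \left(-3 - 12 + 2 \cdot 36\right) + 27 = 12 \left(-3 - 12 + 72\right) + 27 = 12 \cdot 57 + 27 = 684 + 27 = 711$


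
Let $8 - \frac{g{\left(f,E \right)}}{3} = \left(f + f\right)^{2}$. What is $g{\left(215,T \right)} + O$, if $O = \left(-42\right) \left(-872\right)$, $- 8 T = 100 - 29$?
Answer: $-518052$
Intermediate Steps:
$T = - \frac{71}{8}$ ($T = - \frac{100 - 29}{8} = \left(- \frac{1}{8}\right) 71 = - \frac{71}{8} \approx -8.875$)
$g{\left(f,E \right)} = 24 - 12 f^{2}$ ($g{\left(f,E \right)} = 24 - 3 \left(f + f\right)^{2} = 24 - 3 \left(2 f\right)^{2} = 24 - 3 \cdot 4 f^{2} = 24 - 12 f^{2}$)
$O = 36624$
$g{\left(215,T \right)} + O = \left(24 - 12 \cdot 215^{2}\right) + 36624 = \left(24 - 554700\right) + 36624 = -554676 + 36624 = -518052$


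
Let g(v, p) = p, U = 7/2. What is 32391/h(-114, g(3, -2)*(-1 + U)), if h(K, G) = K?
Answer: -10797/38 ≈ -284.13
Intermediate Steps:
U = 7/2 (U = 7*(½) = 7/2 ≈ 3.5000)
32391/h(-114, g(3, -2)*(-1 + U)) = 32391/(-114) = 32391*(-1/114) = -10797/38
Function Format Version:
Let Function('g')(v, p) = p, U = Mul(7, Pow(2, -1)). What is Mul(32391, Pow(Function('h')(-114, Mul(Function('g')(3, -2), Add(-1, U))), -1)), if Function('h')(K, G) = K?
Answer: Rational(-10797, 38) ≈ -284.13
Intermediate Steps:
U = Rational(7, 2) (U = Mul(7, Rational(1, 2)) = Rational(7, 2) ≈ 3.5000)
Mul(32391, Pow(Function('h')(-114, Mul(Function('g')(3, -2), Add(-1, U))), -1)) = Mul(32391, Pow(-114, -1)) = Mul(32391, Rational(-1, 114)) = Rational(-10797, 38)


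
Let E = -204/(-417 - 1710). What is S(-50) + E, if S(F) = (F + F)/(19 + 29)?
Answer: -16909/8508 ≈ -1.9874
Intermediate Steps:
S(F) = F/24 (S(F) = (2*F)/48 = (2*F)*(1/48) = F/24)
E = 68/709 (E = -204/(-2127) = -204*(-1/2127) = 68/709 ≈ 0.095910)
S(-50) + E = (1/24)*(-50) + 68/709 = -25/12 + 68/709 = -16909/8508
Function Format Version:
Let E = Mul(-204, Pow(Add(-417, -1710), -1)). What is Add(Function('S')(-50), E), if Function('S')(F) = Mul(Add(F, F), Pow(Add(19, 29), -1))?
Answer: Rational(-16909, 8508) ≈ -1.9874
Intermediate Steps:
Function('S')(F) = Mul(Rational(1, 24), F) (Function('S')(F) = Mul(Mul(2, F), Pow(48, -1)) = Mul(Mul(2, F), Rational(1, 48)) = Mul(Rational(1, 24), F))
E = Rational(68, 709) (E = Mul(-204, Pow(-2127, -1)) = Mul(-204, Rational(-1, 2127)) = Rational(68, 709) ≈ 0.095910)
Add(Function('S')(-50), E) = Add(Mul(Rational(1, 24), -50), Rational(68, 709)) = Add(Rational(-25, 12), Rational(68, 709)) = Rational(-16909, 8508)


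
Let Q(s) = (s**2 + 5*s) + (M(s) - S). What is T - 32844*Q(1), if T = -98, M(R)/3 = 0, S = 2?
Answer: -131474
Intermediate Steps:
M(R) = 0 (M(R) = 3*0 = 0)
Q(s) = -2 + s**2 + 5*s (Q(s) = (s**2 + 5*s) + (0 - 1*2) = (s**2 + 5*s) + (0 - 2) = (s**2 + 5*s) - 2 = -2 + s**2 + 5*s)
T - 32844*Q(1) = -98 - 32844*(-2 + 1**2 + 5*1) = -98 - 32844*(-2 + 1 + 5) = -98 - 32844*4 = -98 - 391*336 = -98 - 131376 = -131474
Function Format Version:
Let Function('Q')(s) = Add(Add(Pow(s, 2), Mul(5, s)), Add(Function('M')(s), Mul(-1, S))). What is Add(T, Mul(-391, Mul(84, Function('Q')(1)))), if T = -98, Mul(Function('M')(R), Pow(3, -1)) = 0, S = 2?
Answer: -131474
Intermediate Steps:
Function('M')(R) = 0 (Function('M')(R) = Mul(3, 0) = 0)
Function('Q')(s) = Add(-2, Pow(s, 2), Mul(5, s)) (Function('Q')(s) = Add(Add(Pow(s, 2), Mul(5, s)), Add(0, Mul(-1, 2))) = Add(Add(Pow(s, 2), Mul(5, s)), Add(0, -2)) = Add(Add(Pow(s, 2), Mul(5, s)), -2) = Add(-2, Pow(s, 2), Mul(5, s)))
Add(T, Mul(-391, Mul(84, Function('Q')(1)))) = Add(-98, Mul(-391, Mul(84, Add(-2, Pow(1, 2), Mul(5, 1))))) = Add(-98, Mul(-391, Mul(84, Add(-2, 1, 5)))) = Add(-98, Mul(-391, Mul(84, 4))) = Add(-98, Mul(-391, 336)) = Add(-98, -131376) = -131474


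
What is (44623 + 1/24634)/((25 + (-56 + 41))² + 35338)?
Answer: 1099242983/872979692 ≈ 1.2592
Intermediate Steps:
(44623 + 1/24634)/((25 + (-56 + 41))² + 35338) = (44623 + 1/24634)/((25 - 15)² + 35338) = 1099242983/(24634*(10² + 35338)) = 1099242983/(24634*(100 + 35338)) = (1099242983/24634)/35438 = (1099242983/24634)*(1/35438) = 1099242983/872979692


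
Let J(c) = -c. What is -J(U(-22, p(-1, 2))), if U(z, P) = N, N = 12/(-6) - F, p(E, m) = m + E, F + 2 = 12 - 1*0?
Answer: -12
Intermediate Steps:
F = 10 (F = -2 + (12 - 1*0) = -2 + (12 + 0) = -2 + 12 = 10)
p(E, m) = E + m
N = -12 (N = 12/(-6) - 1*10 = 12*(-⅙) - 10 = -2 - 10 = -12)
U(z, P) = -12
-J(U(-22, p(-1, 2))) = -(-1)*(-12) = -1*12 = -12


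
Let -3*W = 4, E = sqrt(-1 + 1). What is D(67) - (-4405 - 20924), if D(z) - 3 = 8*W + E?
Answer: 75964/3 ≈ 25321.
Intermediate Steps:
E = 0 (E = sqrt(0) = 0)
W = -4/3 (W = -1/3*4 = -4/3 ≈ -1.3333)
D(z) = -23/3 (D(z) = 3 + (8*(-4/3) + 0) = 3 + (-32/3 + 0) = 3 - 32/3 = -23/3)
D(67) - (-4405 - 20924) = -23/3 - (-4405 - 20924) = -23/3 - 1*(-25329) = -23/3 + 25329 = 75964/3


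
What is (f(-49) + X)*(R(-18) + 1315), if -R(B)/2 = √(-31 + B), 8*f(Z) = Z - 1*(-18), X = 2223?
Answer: 23345195/8 - 124271*I/4 ≈ 2.9181e+6 - 31068.0*I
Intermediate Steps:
f(Z) = 9/4 + Z/8 (f(Z) = (Z - 1*(-18))/8 = (Z + 18)/8 = (18 + Z)/8 = 9/4 + Z/8)
R(B) = -2*√(-31 + B)
(f(-49) + X)*(R(-18) + 1315) = ((9/4 + (⅛)*(-49)) + 2223)*(-2*√(-31 - 18) + 1315) = ((9/4 - 49/8) + 2223)*(-14*I + 1315) = (-31/8 + 2223)*(-14*I + 1315) = 17753*(-14*I + 1315)/8 = 17753*(1315 - 14*I)/8 = 23345195/8 - 124271*I/4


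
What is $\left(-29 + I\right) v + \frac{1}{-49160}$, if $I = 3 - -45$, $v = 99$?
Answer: $\frac{92469959}{49160} \approx 1881.0$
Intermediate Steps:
$I = 48$ ($I = 3 + 45 = 48$)
$\left(-29 + I\right) v + \frac{1}{-49160} = \left(-29 + 48\right) 99 + \frac{1}{-49160} = 19 \cdot 99 - \frac{1}{49160} = 1881 - \frac{1}{49160} = \frac{92469959}{49160}$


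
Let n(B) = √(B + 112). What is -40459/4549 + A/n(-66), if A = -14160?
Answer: -40459/4549 - 7080*√46/23 ≈ -2096.7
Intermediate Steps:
n(B) = √(112 + B)
-40459/4549 + A/n(-66) = -40459/4549 - 14160/√(112 - 66) = -40459*1/4549 - 14160*√46/46 = -40459/4549 - 7080*√46/23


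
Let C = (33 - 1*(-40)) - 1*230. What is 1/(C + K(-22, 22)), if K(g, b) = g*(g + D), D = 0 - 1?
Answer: 1/349 ≈ 0.0028653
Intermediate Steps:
D = -1
C = -157 (C = (33 + 40) - 230 = 73 - 230 = -157)
K(g, b) = g*(-1 + g) (K(g, b) = g*(g - 1) = g*(-1 + g))
1/(C + K(-22, 22)) = 1/(-157 - 22*(-1 - 22)) = 1/(-157 - 22*(-23)) = 1/(-157 + 506) = 1/349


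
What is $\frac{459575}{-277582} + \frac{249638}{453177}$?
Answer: $- \frac{138973804459}{125793778014} \approx -1.1048$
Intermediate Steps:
$\frac{459575}{-277582} + \frac{249638}{453177} = 459575 \left(- \frac{1}{277582}\right) + 249638 \cdot \frac{1}{453177} = - \frac{459575}{277582} + \frac{249638}{453177} = - \frac{138973804459}{125793778014}$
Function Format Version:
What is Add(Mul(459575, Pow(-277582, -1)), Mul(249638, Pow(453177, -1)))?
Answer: Rational(-138973804459, 125793778014) ≈ -1.1048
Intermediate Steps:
Add(Mul(459575, Pow(-277582, -1)), Mul(249638, Pow(453177, -1))) = Add(Mul(459575, Rational(-1, 277582)), Mul(249638, Rational(1, 453177))) = Add(Rational(-459575, 277582), Rational(249638, 453177)) = Rational(-138973804459, 125793778014)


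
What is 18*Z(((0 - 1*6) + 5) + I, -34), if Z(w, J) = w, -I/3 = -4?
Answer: 198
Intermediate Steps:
I = 12 (I = -3*(-4) = 12)
18*Z(((0 - 1*6) + 5) + I, -34) = 18*(((0 - 1*6) + 5) + 12) = 18*(((0 - 6) + 5) + 12) = 18*((-6 + 5) + 12) = 18*(-1 + 12) = 18*11 = 198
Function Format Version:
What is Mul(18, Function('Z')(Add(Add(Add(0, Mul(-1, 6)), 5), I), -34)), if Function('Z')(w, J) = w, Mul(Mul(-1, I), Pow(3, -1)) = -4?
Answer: 198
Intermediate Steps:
I = 12 (I = Mul(-3, -4) = 12)
Mul(18, Function('Z')(Add(Add(Add(0, Mul(-1, 6)), 5), I), -34)) = Mul(18, Add(Add(Add(0, Mul(-1, 6)), 5), 12)) = Mul(18, Add(Add(Add(0, -6), 5), 12)) = Mul(18, Add(Add(-6, 5), 12)) = Mul(18, Add(-1, 12)) = Mul(18, 11) = 198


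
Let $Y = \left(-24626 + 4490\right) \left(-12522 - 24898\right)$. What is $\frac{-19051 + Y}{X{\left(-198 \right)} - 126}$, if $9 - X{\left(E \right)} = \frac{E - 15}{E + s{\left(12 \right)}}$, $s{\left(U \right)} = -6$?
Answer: $- \frac{51235964692}{8027} \approx -6.383 \cdot 10^{6}$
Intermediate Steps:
$X{\left(E \right)} = 9 - \frac{-15 + E}{-6 + E}$ ($X{\left(E \right)} = 9 - \frac{E - 15}{E - 6} = 9 - \frac{-15 + E}{-6 + E}$)
$Y = 753489120$ ($Y = \left(-20136\right) \left(-37420\right) = 753489120$)
$\frac{-19051 + Y}{X{\left(-198 \right)} - 126} = \frac{-19051 + 753489120}{\frac{-39 + 8 \left(-198\right)}{-6 - 198} - 126} = \frac{753470069}{\frac{-39 - 1584}{-204} - 126} = \frac{753470069}{\left(- \frac{1}{204}\right) \left(-1623\right) - 126} = \frac{753470069}{\frac{541}{68} - 126} = \frac{753470069}{- \frac{8027}{68}} = 753470069 \left(- \frac{68}{8027}\right) = - \frac{51235964692}{8027}$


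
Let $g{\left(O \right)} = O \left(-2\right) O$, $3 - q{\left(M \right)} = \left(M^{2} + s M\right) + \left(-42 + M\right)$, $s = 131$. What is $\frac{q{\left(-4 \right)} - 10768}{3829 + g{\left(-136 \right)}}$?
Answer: $\frac{10211}{33163} \approx 0.3079$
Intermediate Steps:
$q{\left(M \right)} = 45 - M^{2} - 132 M$ ($q{\left(M \right)} = 3 - \left(\left(M^{2} + 131 M\right) + \left(-42 + M\right)\right) = 3 - \left(-42 + M^{2} + 132 M\right) = 45 - M^{2} - 132 M$)
$g{\left(O \right)} = - 2 O^{2}$ ($g{\left(O \right)} = - 2 O O = - 2 O^{2}$)
$\frac{q{\left(-4 \right)} - 10768}{3829 + g{\left(-136 \right)}} = \frac{\left(45 - \left(-4\right)^{2} - -528\right) - 10768}{3829 - 2 \left(-136\right)^{2}} = \frac{\left(45 - 16 + 528\right) - 10768}{3829 - 36992} = \frac{557 - 10768}{-33163} = \left(-10211\right) \left(- \frac{1}{33163}\right) = \frac{10211}{33163}$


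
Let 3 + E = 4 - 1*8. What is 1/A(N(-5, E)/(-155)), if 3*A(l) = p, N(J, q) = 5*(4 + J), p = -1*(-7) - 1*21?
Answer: -3/14 ≈ -0.21429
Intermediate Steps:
E = -7 (E = -3 + (4 - 1*8) = -3 + (4 - 8) = -3 - 4 = -7)
p = -14 (p = 7 - 21 = -14)
N(J, q) = 20 + 5*J
A(l) = -14/3 (A(l) = (⅓)*(-14) = -14/3)
1/A(N(-5, E)/(-155)) = 1/(-14/3) = -3/14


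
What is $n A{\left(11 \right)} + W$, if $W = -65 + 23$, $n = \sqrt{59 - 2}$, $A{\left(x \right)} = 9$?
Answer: $-42 + 9 \sqrt{57} \approx 25.949$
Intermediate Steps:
$n = \sqrt{57} \approx 7.5498$
$W = -42$
$n A{\left(11 \right)} + W = \sqrt{57} \cdot 9 - 42 = 9 \sqrt{57} - 42 = -42 + 9 \sqrt{57}$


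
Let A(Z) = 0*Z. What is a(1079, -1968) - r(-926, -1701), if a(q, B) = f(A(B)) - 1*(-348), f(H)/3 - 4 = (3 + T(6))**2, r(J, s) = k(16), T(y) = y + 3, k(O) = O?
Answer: 776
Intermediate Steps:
A(Z) = 0
T(y) = 3 + y
r(J, s) = 16
f(H) = 444 (f(H) = 12 + 3*(3 + (3 + 6))**2 = 12 + 3*(3 + 9)**2 = 12 + 3*12**2 = 12 + 3*144 = 12 + 432 = 444)
a(q, B) = 792 (a(q, B) = 444 - 1*(-348) = 444 + 348 = 792)
a(1079, -1968) - r(-926, -1701) = 792 - 1*16 = 792 - 16 = 776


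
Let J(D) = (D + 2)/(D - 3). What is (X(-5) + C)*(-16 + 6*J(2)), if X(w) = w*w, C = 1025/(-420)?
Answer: -18950/21 ≈ -902.38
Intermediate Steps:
J(D) = (2 + D)/(-3 + D)
C = -205/84 (C = 1025*(-1/420) = -205/84 ≈ -2.4405)
X(w) = w**2
(X(-5) + C)*(-16 + 6*J(2)) = ((-5)**2 - 205/84)*(-16 + 6*((2 + 2)/(-3 + 2))) = (25 - 205/84)*(-16 + 6*(4/(-1))) = 1895*(-16 + 6*(-1*4))/84 = 1895*(-16 + 6*(-4))/84 = 1895*(-16 - 24)/84 = (1895/84)*(-40) = -18950/21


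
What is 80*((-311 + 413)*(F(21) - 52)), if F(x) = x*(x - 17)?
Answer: 261120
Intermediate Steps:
F(x) = x*(-17 + x)
80*((-311 + 413)*(F(21) - 52)) = 80*((-311 + 413)*(21*(-17 + 21) - 52)) = 80*(102*(21*4 - 52)) = 80*(102*(84 - 52)) = 80*(102*32) = 80*3264 = 261120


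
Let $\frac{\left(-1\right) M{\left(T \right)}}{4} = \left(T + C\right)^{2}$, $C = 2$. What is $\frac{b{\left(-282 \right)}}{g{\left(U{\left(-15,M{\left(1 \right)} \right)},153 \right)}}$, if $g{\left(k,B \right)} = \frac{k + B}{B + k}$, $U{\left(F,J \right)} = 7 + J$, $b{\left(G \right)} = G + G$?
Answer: $-564$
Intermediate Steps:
$M{\left(T \right)} = - 4 \left(2 + T\right)^{2}$ ($M{\left(T \right)} = - 4 \left(T + 2\right)^{2} = - 4 \left(2 + T\right)^{2}$)
$b{\left(G \right)} = 2 G$
$g{\left(k,B \right)} = 1$ ($g{\left(k,B \right)} = \frac{B + k}{B + k} = 1$)
$\frac{b{\left(-282 \right)}}{g{\left(U{\left(-15,M{\left(1 \right)} \right)},153 \right)}} = \frac{2 \left(-282\right)}{1} = \left(-564\right) 1 = -564$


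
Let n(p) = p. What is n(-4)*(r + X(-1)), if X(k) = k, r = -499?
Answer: 2000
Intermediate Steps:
n(-4)*(r + X(-1)) = -4*(-499 - 1) = -4*(-500) = 2000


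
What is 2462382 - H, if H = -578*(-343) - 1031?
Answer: 2265159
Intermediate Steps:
H = 197223 (H = 198254 - 1031 = 197223)
2462382 - H = 2462382 - 1*197223 = 2462382 - 197223 = 2265159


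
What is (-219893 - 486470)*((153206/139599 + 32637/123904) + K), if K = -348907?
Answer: 387534954051590863805/1572443136 ≈ 2.4645e+11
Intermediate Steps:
(-219893 - 486470)*((153206/139599 + 32637/123904) + K) = (-219893 - 486470)*((153206/139599 + 32637/123904) - 348907) = -706363*((153206*(1/139599) + 32637*(1/123904)) - 348907) = -706363*((153206/139599 + 2967/11264) - 348907) = -706363*(2139902617/1572443136 - 348907) = -706363*(-548634277349735/1572443136) = 387534954051590863805/1572443136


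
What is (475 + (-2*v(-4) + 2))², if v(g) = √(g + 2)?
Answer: 227521 - 1908*I*√2 ≈ 2.2752e+5 - 2698.3*I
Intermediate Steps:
v(g) = √(2 + g)
(475 + (-2*v(-4) + 2))² = (475 + (-2*√(2 - 4) + 2))² = (475 + (-2*I*√2 + 2))² = (475 + (2 - 2*I*√2))² = (477 - 2*I*√2)²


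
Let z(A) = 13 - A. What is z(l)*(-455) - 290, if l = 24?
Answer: 4715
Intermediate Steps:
z(l)*(-455) - 290 = (13 - 1*24)*(-455) - 290 = (13 - 24)*(-455) - 290 = -11*(-455) - 290 = 5005 - 290 = 4715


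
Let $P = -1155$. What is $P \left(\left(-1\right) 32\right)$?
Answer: $36960$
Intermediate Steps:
$P \left(\left(-1\right) 32\right) = - 1155 \left(\left(-1\right) 32\right) = \left(-1155\right) \left(-32\right) = 36960$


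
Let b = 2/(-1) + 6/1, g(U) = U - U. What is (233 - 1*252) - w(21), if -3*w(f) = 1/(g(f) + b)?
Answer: -227/12 ≈ -18.917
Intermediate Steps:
g(U) = 0
b = 4 (b = 2*(-1) + 6*1 = -2 + 6 = 4)
w(f) = -1/12 (w(f) = -1/(3*(0 + 4)) = -1/3/4 = -1/3*1/4 = -1/12)
(233 - 1*252) - w(21) = (233 - 1*252) - 1*(-1/12) = (233 - 252) + 1/12 = -19 + 1/12 = -227/12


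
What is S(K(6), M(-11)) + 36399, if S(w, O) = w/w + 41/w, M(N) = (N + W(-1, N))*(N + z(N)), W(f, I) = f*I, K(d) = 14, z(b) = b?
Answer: 509641/14 ≈ 36403.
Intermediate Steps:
W(f, I) = I*f
M(N) = 0 (M(N) = (N + N*(-1))*(N + N) = (N - N)*(2*N) = 0*(2*N) = 0)
S(w, O) = 1 + 41/w
S(K(6), M(-11)) + 36399 = (41 + 14)/14 + 36399 = (1/14)*55 + 36399 = 55/14 + 36399 = 509641/14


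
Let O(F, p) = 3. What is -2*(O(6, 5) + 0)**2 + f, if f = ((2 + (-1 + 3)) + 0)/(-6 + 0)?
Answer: -56/3 ≈ -18.667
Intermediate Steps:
f = -2/3 (f = ((2 + 2) + 0)/(-6) = (4 + 0)*(-1/6) = 4*(-1/6) = -2/3 ≈ -0.66667)
-2*(O(6, 5) + 0)**2 + f = -2*(3 + 0)**2 - 2/3 = -2*3**2 - 2/3 = -2*9 - 2/3 = -18 - 2/3 = -56/3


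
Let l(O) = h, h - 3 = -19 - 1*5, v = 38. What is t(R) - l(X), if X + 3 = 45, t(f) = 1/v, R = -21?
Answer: 799/38 ≈ 21.026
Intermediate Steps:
t(f) = 1/38
h = -21 (h = 3 + (-19 - 1*5) = 3 + (-19 - 5) = 3 - 24 = -21)
X = 42 (X = -3 + 45 = 42)
l(O) = -21
t(R) - l(X) = 1/38 - 1*(-21) = 1/38 + 21 = 799/38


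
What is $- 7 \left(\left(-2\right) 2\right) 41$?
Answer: $1148$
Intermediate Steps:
$- 7 \left(\left(-2\right) 2\right) 41 = \left(-7\right) \left(-4\right) 41 = 28 \cdot 41 = 1148$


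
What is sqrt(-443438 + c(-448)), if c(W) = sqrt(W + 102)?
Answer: sqrt(-443438 + I*sqrt(346)) ≈ 0.01 + 665.91*I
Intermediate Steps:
c(W) = sqrt(102 + W)
sqrt(-443438 + c(-448)) = sqrt(-443438 + sqrt(102 - 448)) = sqrt(-443438 + sqrt(-346)) = sqrt(-443438 + I*sqrt(346))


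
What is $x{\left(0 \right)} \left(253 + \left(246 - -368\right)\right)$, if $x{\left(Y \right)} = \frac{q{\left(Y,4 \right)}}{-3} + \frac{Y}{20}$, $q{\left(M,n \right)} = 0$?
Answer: $0$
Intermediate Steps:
$x{\left(Y \right)} = \frac{Y}{20}$ ($x{\left(Y \right)} = \frac{0}{-3} + \frac{Y}{20} = 0 \left(- \frac{1}{3}\right) + Y \frac{1}{20} = 0 + \frac{Y}{20} = \frac{Y}{20}$)
$x{\left(0 \right)} \left(253 + \left(246 - -368\right)\right) = \frac{1}{20} \cdot 0 \left(253 + \left(246 - -368\right)\right) = 0 \left(253 + \left(246 + 368\right)\right) = 0 \left(253 + 614\right) = 0 \cdot 867 = 0$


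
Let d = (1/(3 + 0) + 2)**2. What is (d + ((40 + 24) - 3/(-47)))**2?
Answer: 864477604/178929 ≈ 4831.4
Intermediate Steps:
d = 49/9 (d = (1/3 + 2)**2 = (7/3)**2 = 49/9 ≈ 5.4444)
(d + ((40 + 24) - 3/(-47)))**2 = (49/9 + ((40 + 24) - 3/(-47)))**2 = (49/9 + (64 - 3*(-1/47)))**2 = (49/9 + (64 + 3/47))**2 = (49/9 + 3011/47)**2 = (29402/423)**2 = 864477604/178929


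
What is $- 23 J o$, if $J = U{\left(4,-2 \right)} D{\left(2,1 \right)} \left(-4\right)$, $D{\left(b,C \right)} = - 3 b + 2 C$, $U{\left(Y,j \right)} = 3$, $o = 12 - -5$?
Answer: $-18768$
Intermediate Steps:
$o = 17$ ($o = 12 + 5 = 17$)
$J = 48$ ($J = 3 \left(\left(-3\right) 2 + 2 \cdot 1\right) \left(-4\right) = 3 \left(-6 + 2\right) \left(-4\right) = 3 \left(-4\right) \left(-4\right) = \left(-12\right) \left(-4\right) = 48$)
$- 23 J o = \left(-23\right) 48 \cdot 17 = \left(-1104\right) 17 = -18768$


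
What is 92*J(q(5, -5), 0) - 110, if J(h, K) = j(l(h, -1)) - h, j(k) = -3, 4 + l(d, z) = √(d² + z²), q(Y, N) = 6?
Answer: -938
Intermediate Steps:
l(d, z) = -4 + √(d² + z²)
J(h, K) = -3 - h
92*J(q(5, -5), 0) - 110 = 92*(-3 - 1*6) - 110 = 92*(-3 - 6) - 110 = 92*(-9) - 110 = -828 - 110 = -938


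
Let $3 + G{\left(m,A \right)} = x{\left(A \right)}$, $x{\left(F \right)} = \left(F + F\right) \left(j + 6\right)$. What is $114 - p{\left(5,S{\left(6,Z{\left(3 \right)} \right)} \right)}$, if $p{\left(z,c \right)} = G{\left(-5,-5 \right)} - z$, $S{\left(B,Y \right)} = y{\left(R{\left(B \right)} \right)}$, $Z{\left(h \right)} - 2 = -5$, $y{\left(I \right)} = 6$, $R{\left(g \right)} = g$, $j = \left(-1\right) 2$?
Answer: $162$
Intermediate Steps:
$j = -2$
$Z{\left(h \right)} = -3$ ($Z{\left(h \right)} = 2 - 5 = -3$)
$x{\left(F \right)} = 8 F$ ($x{\left(F \right)} = \left(F + F\right) \left(-2 + 6\right) = 2 F 4 = 8 F$)
$G{\left(m,A \right)} = -3 + 8 A$
$S{\left(B,Y \right)} = 6$
$p{\left(z,c \right)} = -43 - z$ ($p{\left(z,c \right)} = \left(-3 + 8 \left(-5\right)\right) - z = \left(-3 - 40\right) - z = -43 - z$)
$114 - p{\left(5,S{\left(6,Z{\left(3 \right)} \right)} \right)} = 114 - \left(-43 - 5\right) = 114 - -48 = 114 + 48 = 162$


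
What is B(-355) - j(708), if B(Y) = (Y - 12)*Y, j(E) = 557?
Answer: 129728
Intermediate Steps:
B(Y) = Y*(-12 + Y) (B(Y) = (-12 + Y)*Y = Y*(-12 + Y))
B(-355) - j(708) = -355*(-12 - 355) - 1*557 = -355*(-367) - 557 = 130285 - 557 = 129728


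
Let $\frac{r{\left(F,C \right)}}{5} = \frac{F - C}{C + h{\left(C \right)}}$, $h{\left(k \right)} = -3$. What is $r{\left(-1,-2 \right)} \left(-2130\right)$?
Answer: $2130$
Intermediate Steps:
$r{\left(F,C \right)} = \frac{5 \left(F - C\right)}{-3 + C}$ ($r{\left(F,C \right)} = 5 \frac{F - C}{C - 3} = 5 \frac{F - C}{-3 + C} = \frac{5 \left(F - C\right)}{-3 + C}$)
$r{\left(-1,-2 \right)} \left(-2130\right) = \frac{5 \left(-1 - -2\right)}{-3 - 2} \left(-2130\right) = \frac{5 \left(-1 + 2\right)}{-5} \left(-2130\right) = 5 \left(- \frac{1}{5}\right) 1 \left(-2130\right) = \left(-1\right) \left(-2130\right) = 2130$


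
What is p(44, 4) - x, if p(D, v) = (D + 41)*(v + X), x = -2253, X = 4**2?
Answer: 3953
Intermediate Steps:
X = 16
p(D, v) = (16 + v)*(41 + D) (p(D, v) = (D + 41)*(v + 16) = (41 + D)*(16 + v) = (16 + v)*(41 + D))
p(44, 4) - x = (656 + 16*44 + 41*4 + 44*4) - 1*(-2253) = (656 + 704 + 164 + 176) + 2253 = 1700 + 2253 = 3953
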